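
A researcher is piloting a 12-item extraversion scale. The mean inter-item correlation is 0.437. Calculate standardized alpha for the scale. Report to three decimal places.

Standardized α = k·r̄ / (1 + (k−1)·r̄) = 12 × 0.437 / (1 + 11 × 0.437)
  = 5.2440 / 5.8070 = 0.903

standardized alpha = 0.903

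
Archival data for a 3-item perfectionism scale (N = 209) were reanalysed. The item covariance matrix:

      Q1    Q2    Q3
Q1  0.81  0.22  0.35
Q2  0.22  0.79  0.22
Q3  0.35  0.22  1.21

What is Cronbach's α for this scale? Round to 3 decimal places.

Σσᵢ² = 0.81 + 0.79 + 1.21 = 2.81
Sum of the distinct covariances = 0.79
σ²_T = 2.81 + 2 × 0.79 = 4.39
α = (k/(k−1))·(1 − Σσᵢ²/σ²_T) = (3/2)·(1 − 2.81/4.39) = 0.540

α = 0.540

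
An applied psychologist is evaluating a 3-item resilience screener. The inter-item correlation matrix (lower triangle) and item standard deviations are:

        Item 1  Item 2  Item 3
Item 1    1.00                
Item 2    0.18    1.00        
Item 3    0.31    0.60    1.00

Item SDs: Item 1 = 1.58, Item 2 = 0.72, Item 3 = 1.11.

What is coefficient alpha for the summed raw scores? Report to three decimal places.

Σσ²ᵢ = 1.58² + 0.72² + 1.11² = 4.2469
Covariances σ_ij = r_ij · s_i · s_j:
  σ(Item 1,Item 2) = 0.18 × 1.58 × 0.72 = 0.2048
  σ(Item 1,Item 3) = 0.31 × 1.58 × 1.11 = 0.5437
  σ(Item 2,Item 3) = 0.60 × 0.72 × 1.11 = 0.4795
σ²_T = Σσ²ᵢ + 2·Σσ_ij = 4.2469 + 2 × 1.2280 = 6.7029
α = (3/2)·(1 − 4.2469/6.7029) = 0.550

α = 0.550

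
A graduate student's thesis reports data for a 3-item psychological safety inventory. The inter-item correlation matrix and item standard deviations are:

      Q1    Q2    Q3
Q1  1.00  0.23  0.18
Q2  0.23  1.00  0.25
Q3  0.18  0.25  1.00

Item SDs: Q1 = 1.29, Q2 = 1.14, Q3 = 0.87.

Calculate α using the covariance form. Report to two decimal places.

Σσ²ᵢ = 1.29² + 1.14² + 0.87² = 3.7206
Covariances σ_ij = r_ij · s_i · s_j:
  σ(Q1,Q2) = 0.23 × 1.29 × 1.14 = 0.3382
  σ(Q1,Q3) = 0.18 × 1.29 × 0.87 = 0.2020
  σ(Q2,Q3) = 0.25 × 1.14 × 0.87 = 0.2479
σ²_T = Σσ²ᵢ + 2·Σσ_ij = 3.7206 + 2 × 0.7881 = 5.2968
α = (3/2)·(1 − 3.7206/5.2968) = 0.45

α = 0.45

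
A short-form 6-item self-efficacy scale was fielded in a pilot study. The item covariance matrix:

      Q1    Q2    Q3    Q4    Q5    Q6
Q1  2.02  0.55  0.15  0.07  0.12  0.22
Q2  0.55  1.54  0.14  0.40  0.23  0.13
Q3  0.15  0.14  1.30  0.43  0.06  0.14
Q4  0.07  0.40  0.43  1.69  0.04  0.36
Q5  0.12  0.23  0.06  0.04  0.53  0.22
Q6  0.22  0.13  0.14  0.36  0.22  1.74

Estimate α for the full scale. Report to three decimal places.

Σσ²ᵢ = 2.02 + 1.54 + 1.30 + 1.69 + 0.53 + 1.74 = 8.82
Σ_{i<j} σ_ij = 3.26
Var(T) = 8.82 + 2 × 3.26 = 15.34
α = (k/(k−1))·(1 − Σσ²ᵢ/Var(T)) = (6/5)·(1 − 8.82/15.34) = 0.510

α = 0.510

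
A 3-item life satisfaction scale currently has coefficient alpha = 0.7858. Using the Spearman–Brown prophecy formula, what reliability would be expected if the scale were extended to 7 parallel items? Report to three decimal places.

predicted reliability = 0.895

Length factor m = 7/3 = 2.3333
α' = m·α / (1 + (m−1)·α)
   = 7/3 × 0.7858 / (1 + (7/3 − 1) × 0.7858)
   = 1.8335 / 2.0477 = 0.895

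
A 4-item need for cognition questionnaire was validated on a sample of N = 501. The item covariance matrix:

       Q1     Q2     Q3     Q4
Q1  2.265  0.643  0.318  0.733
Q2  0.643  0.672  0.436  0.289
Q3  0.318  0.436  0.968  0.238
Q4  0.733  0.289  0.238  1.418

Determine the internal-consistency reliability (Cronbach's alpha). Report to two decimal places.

α = 0.67

Σσᵢ² = 2.265 + 0.672 + 0.968 + 1.418 = 5.323
Sum of the distinct covariances = 2.657
σ²_total = 5.323 + 2 × 2.657 = 10.637
α = (k/(k−1))·(1 − Σσᵢ²/σ²_total) = (4/3)·(1 − 5.323/10.637) = 0.67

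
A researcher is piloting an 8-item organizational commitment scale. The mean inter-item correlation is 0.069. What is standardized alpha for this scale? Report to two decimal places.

Standardized α = k·r̄ / (1 + (k−1)·r̄) = 8 × 0.069 / (1 + 7 × 0.069)
  = 0.5520 / 1.4830 = 0.37

standardized alpha = 0.37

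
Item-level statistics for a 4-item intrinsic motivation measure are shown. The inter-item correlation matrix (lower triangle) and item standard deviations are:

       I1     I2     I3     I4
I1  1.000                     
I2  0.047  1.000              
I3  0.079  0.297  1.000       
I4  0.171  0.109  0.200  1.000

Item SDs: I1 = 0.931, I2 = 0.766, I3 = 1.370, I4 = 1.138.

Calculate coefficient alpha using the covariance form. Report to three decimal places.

Σσ²ᵢ = 0.931² + 0.766² + 1.370² + 1.138² = 4.6255
Covariances σ_ij = r_ij · s_i · s_j:
  σ(I1,I2) = 0.047 × 0.931 × 0.766 = 0.0335
  σ(I1,I3) = 0.079 × 0.931 × 1.370 = 0.1008
  σ(I1,I4) = 0.171 × 0.931 × 1.138 = 0.1812
  σ(I2,I3) = 0.297 × 0.766 × 1.370 = 0.3117
  σ(I2,I4) = 0.109 × 0.766 × 1.138 = 0.0950
  σ(I3,I4) = 0.200 × 1.370 × 1.138 = 0.3118
σ²_T = Σσ²ᵢ + 2·Σσ_ij = 4.6255 + 2 × 1.0340 = 6.6935
α = (4/3)·(1 − 4.6255/6.6935) = 0.412

α = 0.412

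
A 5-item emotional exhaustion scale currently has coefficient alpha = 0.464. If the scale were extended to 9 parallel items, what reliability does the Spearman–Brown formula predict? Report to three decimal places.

predicted reliability = 0.609

Length factor m = 9/5 = 1.8000
α' = m·α / (1 + (m−1)·α)
   = 9/5 × 0.464 / (1 + (9/5 − 1) × 0.464)
   = 0.8352 / 1.3712 = 0.609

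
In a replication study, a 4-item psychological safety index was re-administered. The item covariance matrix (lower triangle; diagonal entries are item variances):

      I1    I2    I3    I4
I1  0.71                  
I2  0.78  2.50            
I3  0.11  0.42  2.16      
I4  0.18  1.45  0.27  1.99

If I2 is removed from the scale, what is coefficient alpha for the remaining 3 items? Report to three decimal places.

α = 0.281

Remaining items: I1, I3, I4 (k = 3).
Σσᵢ² = 0.71 + 2.16 + 1.99 = 4.86
Var(T) = 4.86 + 2 × 0.56 = 5.98
α (item deleted) = (3/2)·(1 − 4.86/5.98) = 0.281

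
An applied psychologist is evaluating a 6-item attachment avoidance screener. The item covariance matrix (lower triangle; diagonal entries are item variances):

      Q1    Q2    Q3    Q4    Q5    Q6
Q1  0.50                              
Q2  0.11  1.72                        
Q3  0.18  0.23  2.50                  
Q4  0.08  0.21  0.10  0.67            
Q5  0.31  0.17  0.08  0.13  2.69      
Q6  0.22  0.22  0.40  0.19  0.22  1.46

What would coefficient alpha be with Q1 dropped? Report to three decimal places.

Remaining items: Q2, Q3, Q4, Q5, Q6 (k = 5).
Σσᵢ² = 1.72 + 2.50 + 0.67 + 2.69 + 1.46 = 9.04
σ²_total = 9.04 + 2 × 1.95 = 12.94
α (item deleted) = (5/4)·(1 − 9.04/12.94) = 0.377

α = 0.377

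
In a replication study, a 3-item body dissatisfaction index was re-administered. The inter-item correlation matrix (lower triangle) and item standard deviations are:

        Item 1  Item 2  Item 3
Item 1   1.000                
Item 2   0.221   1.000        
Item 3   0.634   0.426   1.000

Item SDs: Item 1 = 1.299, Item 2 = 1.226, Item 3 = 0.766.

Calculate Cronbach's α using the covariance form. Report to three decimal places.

α = 0.634

Σσ²ᵢ = 1.299² + 1.226² + 0.766² = 3.7772
Covariances σ_ij = r_ij · s_i · s_j:
  σ(Item 1,Item 2) = 0.221 × 1.299 × 1.226 = 0.3520
  σ(Item 1,Item 3) = 0.634 × 1.299 × 0.766 = 0.6309
  σ(Item 2,Item 3) = 0.426 × 1.226 × 0.766 = 0.4001
σ²_T = Σσ²ᵢ + 2·Σσ_ij = 3.7772 + 2 × 1.3830 = 6.5432
α = (3/2)·(1 − 3.7772/6.5432) = 0.634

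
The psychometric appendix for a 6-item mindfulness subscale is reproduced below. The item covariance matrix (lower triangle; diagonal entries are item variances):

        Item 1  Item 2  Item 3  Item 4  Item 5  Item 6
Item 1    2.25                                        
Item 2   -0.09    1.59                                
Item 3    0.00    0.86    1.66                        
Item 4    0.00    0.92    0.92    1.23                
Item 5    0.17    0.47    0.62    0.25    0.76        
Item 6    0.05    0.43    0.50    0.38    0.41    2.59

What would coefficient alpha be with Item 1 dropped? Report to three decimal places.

Remaining items: Item 2, Item 3, Item 4, Item 5, Item 6 (k = 5).
Σσᵢ² = 1.59 + 1.66 + 1.23 + 0.76 + 2.59 = 7.83
Var(T) = 7.83 + 2 × 5.76 = 19.35
α (item deleted) = (5/4)·(1 − 7.83/19.35) = 0.744

α = 0.744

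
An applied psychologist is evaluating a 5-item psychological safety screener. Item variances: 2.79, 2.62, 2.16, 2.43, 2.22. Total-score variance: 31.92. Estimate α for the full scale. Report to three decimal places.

ΣVar(i) = 2.79 + 2.62 + 2.16 + 2.43 + 2.22 = 12.22
α = (k/(k−1))·(1 − ΣVar(i)/σ²_T) = (5/4)·(1 − 12.22/31.92) = 0.771

α = 0.771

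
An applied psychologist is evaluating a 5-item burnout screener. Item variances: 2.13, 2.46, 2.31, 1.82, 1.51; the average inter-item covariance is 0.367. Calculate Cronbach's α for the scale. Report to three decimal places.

Σσ²ᵢ = 2.13 + 2.46 + 2.31 + 1.82 + 1.51 = 10.23
Sum of the 10 distinct covariances = 10 × 0.367 = 3.670
total variance = Σσ²ᵢ + 2·Σcov = 10.23 + 2 × 3.670 = 17.570
α = (5/4)·(1 − 10.23/17.570) = 0.522

Cronbach's α = 0.522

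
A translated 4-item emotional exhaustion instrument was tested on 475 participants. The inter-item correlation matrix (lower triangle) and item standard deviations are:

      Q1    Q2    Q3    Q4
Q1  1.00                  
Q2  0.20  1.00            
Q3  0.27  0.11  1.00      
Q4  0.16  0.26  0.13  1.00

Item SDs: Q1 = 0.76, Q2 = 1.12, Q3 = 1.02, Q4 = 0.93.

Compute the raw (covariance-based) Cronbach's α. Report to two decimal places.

Σσ²ᵢ = 0.76² + 1.12² + 1.02² + 0.93² = 3.7373
Covariances σ_ij = r_ij · s_i · s_j:
  σ(Q1,Q2) = 0.20 × 0.76 × 1.12 = 0.1702
  σ(Q1,Q3) = 0.27 × 0.76 × 1.02 = 0.2093
  σ(Q1,Q4) = 0.16 × 0.76 × 0.93 = 0.1131
  σ(Q2,Q3) = 0.11 × 1.12 × 1.02 = 0.1257
  σ(Q2,Q4) = 0.26 × 1.12 × 0.93 = 0.2708
  σ(Q3,Q4) = 0.13 × 1.02 × 0.93 = 0.1233
σ²_T = Σσ²ᵢ + 2·Σσ_ij = 3.7373 + 2 × 1.0124 = 5.7621
α = (4/3)·(1 − 3.7373/5.7621) = 0.47

α = 0.47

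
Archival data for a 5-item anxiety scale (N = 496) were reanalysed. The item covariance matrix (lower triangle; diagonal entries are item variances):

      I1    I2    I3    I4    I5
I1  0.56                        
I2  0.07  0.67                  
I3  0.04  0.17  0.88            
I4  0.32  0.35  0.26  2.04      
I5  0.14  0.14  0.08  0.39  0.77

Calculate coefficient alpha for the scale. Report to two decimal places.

coefficient alpha = 0.55

sum of item variances = 0.56 + 0.67 + 0.88 + 2.04 + 0.77 = 4.92
Σ_{i<j} σ_ij = 1.96
σ²_T = 4.92 + 2 × 1.96 = 8.84
α = (k/(k−1))·(1 − sum of item variances/σ²_T) = (5/4)·(1 − 4.92/8.84) = 0.55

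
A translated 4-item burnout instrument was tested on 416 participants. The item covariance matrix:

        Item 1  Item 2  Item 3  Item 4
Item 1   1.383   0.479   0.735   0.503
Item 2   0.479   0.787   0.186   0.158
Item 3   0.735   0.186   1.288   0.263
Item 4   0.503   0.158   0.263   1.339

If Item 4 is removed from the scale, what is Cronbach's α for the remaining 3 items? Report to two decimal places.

α = 0.67

Remaining items: Item 1, Item 2, Item 3 (k = 3).
Σσ²ᵢ = 1.383 + 0.787 + 1.288 = 3.458
σ²_T = 3.458 + 2 × 1.400 = 6.258
α (item deleted) = (3/2)·(1 − 3.458/6.258) = 0.67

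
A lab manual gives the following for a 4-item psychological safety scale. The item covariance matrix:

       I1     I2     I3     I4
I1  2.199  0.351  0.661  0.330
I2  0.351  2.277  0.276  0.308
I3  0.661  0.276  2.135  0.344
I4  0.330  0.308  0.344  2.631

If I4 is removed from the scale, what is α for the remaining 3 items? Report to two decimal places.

α = 0.42

Remaining items: I1, I2, I3 (k = 3).
Σσ²ᵢ = 2.199 + 2.277 + 2.135 = 6.611
Var(T) = 6.611 + 2 × 1.288 = 9.187
α (item deleted) = (3/2)·(1 − 6.611/9.187) = 0.42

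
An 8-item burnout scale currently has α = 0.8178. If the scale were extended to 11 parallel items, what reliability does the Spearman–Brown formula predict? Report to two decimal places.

Length factor m = 11/8 = 1.3750
α' = m·α / (1 + (m−1)·α)
   = 11/8 × 0.8178 / (1 + (11/8 − 1) × 0.8178)
   = 1.1245 / 1.3067 = 0.86

predicted reliability = 0.86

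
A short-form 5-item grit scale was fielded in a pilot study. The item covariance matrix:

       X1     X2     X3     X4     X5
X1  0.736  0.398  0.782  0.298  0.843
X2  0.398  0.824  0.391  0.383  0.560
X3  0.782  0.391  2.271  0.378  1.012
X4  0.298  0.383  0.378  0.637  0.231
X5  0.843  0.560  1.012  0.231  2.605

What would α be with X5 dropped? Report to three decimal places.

α = 0.721

Remaining items: X1, X2, X3, X4 (k = 4).
Σσ²ᵢ = 0.736 + 0.824 + 2.271 + 0.637 = 4.468
σ²_T = 4.468 + 2 × 2.630 = 9.728
α (item deleted) = (4/3)·(1 − 4.468/9.728) = 0.721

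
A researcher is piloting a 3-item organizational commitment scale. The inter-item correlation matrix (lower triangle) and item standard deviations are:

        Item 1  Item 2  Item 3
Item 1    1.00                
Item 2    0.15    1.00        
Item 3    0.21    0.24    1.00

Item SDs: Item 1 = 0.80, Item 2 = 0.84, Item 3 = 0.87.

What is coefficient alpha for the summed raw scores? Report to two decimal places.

coefficient alpha = 0.43

Σσ²ᵢ = 0.80² + 0.84² + 0.87² = 2.1025
Covariances σ_ij = r_ij · s_i · s_j:
  σ(Item 1,Item 2) = 0.15 × 0.80 × 0.84 = 0.1008
  σ(Item 1,Item 3) = 0.21 × 0.80 × 0.87 = 0.1462
  σ(Item 2,Item 3) = 0.24 × 0.84 × 0.87 = 0.1754
σ²_T = Σσ²ᵢ + 2·Σσ_ij = 2.1025 + 2 × 0.4224 = 2.9473
α = (3/2)·(1 − 2.1025/2.9473) = 0.43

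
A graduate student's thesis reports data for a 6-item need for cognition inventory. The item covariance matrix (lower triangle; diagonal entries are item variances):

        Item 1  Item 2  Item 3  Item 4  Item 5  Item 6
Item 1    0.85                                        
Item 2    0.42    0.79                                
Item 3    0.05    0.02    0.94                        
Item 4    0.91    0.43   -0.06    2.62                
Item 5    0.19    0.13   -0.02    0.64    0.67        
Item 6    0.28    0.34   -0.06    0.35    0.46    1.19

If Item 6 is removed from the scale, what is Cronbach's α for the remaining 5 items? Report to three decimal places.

Remaining items: Item 1, Item 2, Item 3, Item 4, Item 5 (k = 5).
Σσᵢ² = 0.85 + 0.79 + 0.94 + 2.62 + 0.67 = 5.87
Var(T) = 5.87 + 2 × 2.71 = 11.29
α (item deleted) = (5/4)·(1 − 5.87/11.29) = 0.600

Cronbach's α = 0.600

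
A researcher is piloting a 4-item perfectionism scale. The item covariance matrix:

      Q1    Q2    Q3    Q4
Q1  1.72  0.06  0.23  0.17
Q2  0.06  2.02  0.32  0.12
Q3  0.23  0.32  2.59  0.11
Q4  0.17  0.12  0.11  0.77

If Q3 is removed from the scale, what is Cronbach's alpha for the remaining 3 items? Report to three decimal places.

Remaining items: Q1, Q2, Q4 (k = 3).
Σσᵢ² = 1.72 + 2.02 + 0.77 = 4.51
Var(T) = 4.51 + 2 × 0.35 = 5.21
α (item deleted) = (3/2)·(1 − 4.51/5.21) = 0.202

Cronbach's alpha = 0.202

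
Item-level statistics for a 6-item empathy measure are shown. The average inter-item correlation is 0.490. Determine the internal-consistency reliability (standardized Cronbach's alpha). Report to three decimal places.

α = 0.852

Standardized α = k·r̄ / (1 + (k−1)·r̄) = 6 × 0.490 / (1 + 5 × 0.490)
  = 2.9400 / 3.4500 = 0.852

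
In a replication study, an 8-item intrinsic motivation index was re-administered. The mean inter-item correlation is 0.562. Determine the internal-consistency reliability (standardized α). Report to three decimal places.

Standardized α = k·r̄ / (1 + (k−1)·r̄) = 8 × 0.562 / (1 + 7 × 0.562)
  = 4.4960 / 4.9340 = 0.911

α = 0.911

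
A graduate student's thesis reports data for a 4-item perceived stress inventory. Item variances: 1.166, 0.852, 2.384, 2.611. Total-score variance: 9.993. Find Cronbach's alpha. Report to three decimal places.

Cronbach's alpha = 0.398

Σσᵢ² = 1.166 + 0.852 + 2.384 + 2.611 = 7.013
α = (k/(k−1))·(1 − Σσᵢ²/σ²_T) = (4/3)·(1 − 7.013/9.993) = 0.398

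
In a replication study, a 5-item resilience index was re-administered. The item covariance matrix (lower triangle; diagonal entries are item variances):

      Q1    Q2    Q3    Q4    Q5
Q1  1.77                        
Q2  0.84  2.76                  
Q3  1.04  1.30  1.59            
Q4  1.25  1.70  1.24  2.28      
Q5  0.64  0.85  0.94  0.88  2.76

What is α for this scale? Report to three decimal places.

Σσᵢ² = 1.77 + 2.76 + 1.59 + 2.28 + 2.76 = 11.16
Sum of off-diagonal covariances = 10.68
σ²_T = 11.16 + 2 × 10.68 = 32.52
α = (k/(k−1))·(1 − Σσᵢ²/σ²_T) = (5/4)·(1 − 11.16/32.52) = 0.821

α = 0.821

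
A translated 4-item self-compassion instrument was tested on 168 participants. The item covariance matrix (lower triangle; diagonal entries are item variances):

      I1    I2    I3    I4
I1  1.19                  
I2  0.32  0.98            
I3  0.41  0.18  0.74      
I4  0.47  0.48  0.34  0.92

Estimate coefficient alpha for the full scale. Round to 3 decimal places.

ΣVar(i) = 1.19 + 0.98 + 0.74 + 0.92 = 3.83
Sum of the distinct covariances = 2.20
Var(T) = 3.83 + 2 × 2.20 = 8.23
α = (k/(k−1))·(1 − ΣVar(i)/Var(T)) = (4/3)·(1 − 3.83/8.23) = 0.713

coefficient alpha = 0.713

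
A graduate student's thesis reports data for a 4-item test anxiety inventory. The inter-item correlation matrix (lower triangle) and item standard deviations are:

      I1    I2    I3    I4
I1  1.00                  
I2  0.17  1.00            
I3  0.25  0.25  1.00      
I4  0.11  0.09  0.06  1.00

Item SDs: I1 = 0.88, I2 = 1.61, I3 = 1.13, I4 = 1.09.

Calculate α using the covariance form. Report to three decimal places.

Σσ²ᵢ = 0.88² + 1.61² + 1.13² + 1.09² = 5.8315
Covariances σ_ij = r_ij · s_i · s_j:
  σ(I1,I2) = 0.17 × 0.88 × 1.61 = 0.2409
  σ(I1,I3) = 0.25 × 0.88 × 1.13 = 0.2486
  σ(I1,I4) = 0.11 × 0.88 × 1.09 = 0.1055
  σ(I2,I3) = 0.25 × 1.61 × 1.13 = 0.4548
  σ(I2,I4) = 0.09 × 1.61 × 1.09 = 0.1579
  σ(I3,I4) = 0.06 × 1.13 × 1.09 = 0.0739
σ²_T = Σσ²ᵢ + 2·Σσ_ij = 5.8315 + 2 × 1.2816 = 8.3947
α = (4/3)·(1 − 5.8315/8.3947) = 0.407

α = 0.407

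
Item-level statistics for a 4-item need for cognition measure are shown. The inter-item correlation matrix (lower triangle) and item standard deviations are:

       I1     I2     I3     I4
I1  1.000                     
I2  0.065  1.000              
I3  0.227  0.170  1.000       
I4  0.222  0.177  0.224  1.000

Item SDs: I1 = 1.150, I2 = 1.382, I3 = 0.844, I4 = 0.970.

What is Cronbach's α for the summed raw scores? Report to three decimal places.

α = 0.437

Σσ²ᵢ = 1.150² + 1.382² + 0.844² + 0.970² = 4.8857
Covariances σ_ij = r_ij · s_i · s_j:
  σ(I1,I2) = 0.065 × 1.150 × 1.382 = 0.1033
  σ(I1,I3) = 0.227 × 1.150 × 0.844 = 0.2203
  σ(I1,I4) = 0.222 × 1.150 × 0.970 = 0.2476
  σ(I2,I3) = 0.170 × 1.382 × 0.844 = 0.1983
  σ(I2,I4) = 0.177 × 1.382 × 0.970 = 0.2373
  σ(I3,I4) = 0.224 × 0.844 × 0.970 = 0.1834
σ²_T = Σσ²ᵢ + 2·Σσ_ij = 4.8857 + 2 × 1.1902 = 7.2661
α = (4/3)·(1 − 4.8857/7.2661) = 0.437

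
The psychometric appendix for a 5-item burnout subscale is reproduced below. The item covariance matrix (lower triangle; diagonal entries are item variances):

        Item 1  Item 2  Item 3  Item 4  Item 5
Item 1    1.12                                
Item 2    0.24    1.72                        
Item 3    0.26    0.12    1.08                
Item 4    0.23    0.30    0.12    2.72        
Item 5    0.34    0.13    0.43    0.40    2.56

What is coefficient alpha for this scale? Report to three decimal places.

α = 0.448

ΣVar(i) = 1.12 + 1.72 + 1.08 + 2.72 + 2.56 = 9.20
Sum of the distinct covariances = 2.57
σ²_T = 9.20 + 2 × 2.57 = 14.34
α = (k/(k−1))·(1 − ΣVar(i)/σ²_T) = (5/4)·(1 − 9.20/14.34) = 0.448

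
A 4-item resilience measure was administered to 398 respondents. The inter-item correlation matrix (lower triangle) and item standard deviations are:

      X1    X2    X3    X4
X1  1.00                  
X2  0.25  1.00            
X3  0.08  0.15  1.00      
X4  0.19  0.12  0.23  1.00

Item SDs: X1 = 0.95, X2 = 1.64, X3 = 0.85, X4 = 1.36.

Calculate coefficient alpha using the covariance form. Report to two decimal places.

Σσ²ᵢ = 0.95² + 1.64² + 0.85² + 1.36² = 6.1642
Covariances σ_ij = r_ij · s_i · s_j:
  σ(X1,X2) = 0.25 × 0.95 × 1.64 = 0.3895
  σ(X1,X3) = 0.08 × 0.95 × 0.85 = 0.0646
  σ(X1,X4) = 0.19 × 0.95 × 1.36 = 0.2455
  σ(X2,X3) = 0.15 × 1.64 × 0.85 = 0.2091
  σ(X2,X4) = 0.12 × 1.64 × 1.36 = 0.2676
  σ(X3,X4) = 0.23 × 0.85 × 1.36 = 0.2659
σ²_T = Σσ²ᵢ + 2·Σσ_ij = 6.1642 + 2 × 1.4422 = 9.0486
α = (4/3)·(1 − 6.1642/9.0486) = 0.43

α = 0.43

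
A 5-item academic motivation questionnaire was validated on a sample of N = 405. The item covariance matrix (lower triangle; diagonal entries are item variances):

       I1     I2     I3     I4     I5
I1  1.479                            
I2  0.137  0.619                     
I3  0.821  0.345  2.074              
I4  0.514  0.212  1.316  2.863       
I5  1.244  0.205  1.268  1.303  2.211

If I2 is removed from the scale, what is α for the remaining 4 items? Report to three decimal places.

Remaining items: I1, I3, I4, I5 (k = 4).
ΣVar(i) = 1.479 + 2.074 + 2.863 + 2.211 = 8.627
σ²_T = 8.627 + 2 × 6.466 = 21.559
α (item deleted) = (4/3)·(1 − 8.627/21.559) = 0.800

α = 0.800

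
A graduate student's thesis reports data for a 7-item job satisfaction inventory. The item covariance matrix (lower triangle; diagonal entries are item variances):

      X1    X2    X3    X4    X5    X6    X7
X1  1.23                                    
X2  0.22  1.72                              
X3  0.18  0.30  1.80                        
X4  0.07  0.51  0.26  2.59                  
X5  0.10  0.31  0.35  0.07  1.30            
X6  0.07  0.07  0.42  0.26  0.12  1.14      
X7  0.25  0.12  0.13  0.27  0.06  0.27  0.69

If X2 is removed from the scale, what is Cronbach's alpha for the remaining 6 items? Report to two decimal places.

Remaining items: X1, X3, X4, X5, X6, X7 (k = 6).
Σσ²ᵢ = 1.23 + 1.80 + 2.59 + 1.30 + 1.14 + 0.69 = 8.75
σ²_T = 8.75 + 2 × 2.88 = 14.51
α (item deleted) = (6/5)·(1 − 8.75/14.51) = 0.48

Cronbach's alpha = 0.48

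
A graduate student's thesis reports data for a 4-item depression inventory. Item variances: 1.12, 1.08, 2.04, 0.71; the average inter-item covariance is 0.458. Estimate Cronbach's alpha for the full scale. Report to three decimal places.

ΣVar(i) = 1.12 + 1.08 + 2.04 + 0.71 = 4.95
Sum of the 6 distinct covariances = 6 × 0.458 = 2.748
σ²_total = ΣVar(i) + 2·Σcov = 4.95 + 2 × 2.748 = 10.446
α = (4/3)·(1 − 4.95/10.446) = 0.702

Cronbach's alpha = 0.702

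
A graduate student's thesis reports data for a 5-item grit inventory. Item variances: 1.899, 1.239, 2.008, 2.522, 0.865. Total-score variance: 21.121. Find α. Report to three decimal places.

α = 0.745

sum of item variances = 1.899 + 1.239 + 2.008 + 2.522 + 0.865 = 8.533
α = (k/(k−1))·(1 − sum of item variances/σ²_total) = (5/4)·(1 − 8.533/21.121) = 0.745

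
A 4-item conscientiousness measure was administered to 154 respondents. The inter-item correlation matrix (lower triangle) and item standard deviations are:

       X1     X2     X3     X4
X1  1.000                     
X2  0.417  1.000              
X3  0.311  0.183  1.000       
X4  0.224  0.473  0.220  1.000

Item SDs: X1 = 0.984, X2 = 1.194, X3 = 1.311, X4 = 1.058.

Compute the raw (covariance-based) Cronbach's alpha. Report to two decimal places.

α = 0.63

Σσ²ᵢ = 0.984² + 1.194² + 1.311² + 1.058² = 5.2320
Covariances σ_ij = r_ij · s_i · s_j:
  σ(X1,X2) = 0.417 × 0.984 × 1.194 = 0.4899
  σ(X1,X3) = 0.311 × 0.984 × 1.311 = 0.4012
  σ(X1,X4) = 0.224 × 0.984 × 1.058 = 0.2332
  σ(X2,X3) = 0.183 × 1.194 × 1.311 = 0.2865
  σ(X2,X4) = 0.473 × 1.194 × 1.058 = 0.5975
  σ(X3,X4) = 0.220 × 1.311 × 1.058 = 0.3051
σ²_T = Σσ²ᵢ + 2·Σσ_ij = 5.2320 + 2 × 2.3134 = 9.8588
α = (4/3)·(1 − 5.2320/9.8588) = 0.63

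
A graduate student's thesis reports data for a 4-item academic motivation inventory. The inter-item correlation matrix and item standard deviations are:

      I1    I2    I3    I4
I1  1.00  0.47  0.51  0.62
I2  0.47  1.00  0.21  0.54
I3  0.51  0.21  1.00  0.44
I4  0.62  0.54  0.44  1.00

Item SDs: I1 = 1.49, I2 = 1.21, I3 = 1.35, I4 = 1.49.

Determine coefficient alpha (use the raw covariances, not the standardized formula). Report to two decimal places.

Σσ²ᵢ = 1.49² + 1.21² + 1.35² + 1.49² = 7.7268
Covariances σ_ij = r_ij · s_i · s_j:
  σ(I1,I2) = 0.47 × 1.49 × 1.21 = 0.8474
  σ(I1,I3) = 0.51 × 1.49 × 1.35 = 1.0259
  σ(I1,I4) = 0.62 × 1.49 × 1.49 = 1.3765
  σ(I2,I3) = 0.21 × 1.21 × 1.35 = 0.3430
  σ(I2,I4) = 0.54 × 1.21 × 1.49 = 0.9736
  σ(I3,I4) = 0.44 × 1.35 × 1.49 = 0.8851
σ²_T = Σσ²ᵢ + 2·Σσ_ij = 7.7268 + 2 × 5.4515 = 18.6298
α = (4/3)·(1 − 7.7268/18.6298) = 0.78

coefficient alpha = 0.78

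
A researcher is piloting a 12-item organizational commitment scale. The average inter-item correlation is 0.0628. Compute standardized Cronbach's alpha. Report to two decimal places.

Standardized α = k·r̄ / (1 + (k−1)·r̄) = 12 × 0.0628 / (1 + 11 × 0.0628)
  = 0.7536 / 1.6908 = 0.45

standardized Cronbach's alpha = 0.45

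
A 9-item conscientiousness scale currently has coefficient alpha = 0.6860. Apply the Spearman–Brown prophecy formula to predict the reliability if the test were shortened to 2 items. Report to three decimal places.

Length factor m = 2/9 = 0.2222
α' = m·α / (1 − (1−m)·α)
   = 2/9 × 0.6860 / (1 − (1 − 2/9) × 0.6860)
   = 0.1524 / 0.4664 = 0.327

predicted reliability = 0.327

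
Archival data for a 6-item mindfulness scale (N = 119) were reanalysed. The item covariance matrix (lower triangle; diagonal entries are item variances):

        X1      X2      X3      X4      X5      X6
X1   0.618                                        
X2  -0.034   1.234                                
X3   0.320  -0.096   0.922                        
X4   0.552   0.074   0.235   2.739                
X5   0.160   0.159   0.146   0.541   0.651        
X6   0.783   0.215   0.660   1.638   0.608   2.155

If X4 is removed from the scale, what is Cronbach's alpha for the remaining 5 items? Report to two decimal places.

Remaining items: X1, X2, X3, X5, X6 (k = 5).
sum of item variances = 0.618 + 1.234 + 0.922 + 0.651 + 2.155 = 5.580
σ²_total = 5.580 + 2 × 2.921 = 11.422
α (item deleted) = (5/4)·(1 − 5.580/11.422) = 0.64

α = 0.64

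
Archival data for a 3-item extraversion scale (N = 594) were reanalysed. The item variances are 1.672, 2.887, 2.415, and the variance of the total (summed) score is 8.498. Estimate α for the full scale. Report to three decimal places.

ΣVar(i) = 1.672 + 2.887 + 2.415 = 6.974
α = (k/(k−1))·(1 − ΣVar(i)/σ²_T) = (3/2)·(1 − 6.974/8.498) = 0.269

α = 0.269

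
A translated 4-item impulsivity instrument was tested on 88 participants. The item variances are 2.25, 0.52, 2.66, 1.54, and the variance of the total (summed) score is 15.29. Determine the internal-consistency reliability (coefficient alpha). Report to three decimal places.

Σσ²ᵢ = 2.25 + 0.52 + 2.66 + 1.54 = 6.97
α = (k/(k−1))·(1 − Σσ²ᵢ/Var(T)) = (4/3)·(1 − 6.97/15.29) = 0.726

coefficient alpha = 0.726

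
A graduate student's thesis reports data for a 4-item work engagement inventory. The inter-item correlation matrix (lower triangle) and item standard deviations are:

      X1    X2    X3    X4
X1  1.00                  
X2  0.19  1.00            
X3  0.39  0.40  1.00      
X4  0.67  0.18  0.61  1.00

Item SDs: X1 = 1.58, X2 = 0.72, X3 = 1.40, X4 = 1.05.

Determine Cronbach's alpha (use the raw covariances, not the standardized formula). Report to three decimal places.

Cronbach's alpha = 0.725

Σσ²ᵢ = 1.58² + 0.72² + 1.40² + 1.05² = 6.0773
Covariances σ_ij = r_ij · s_i · s_j:
  σ(X1,X2) = 0.19 × 1.58 × 0.72 = 0.2161
  σ(X1,X3) = 0.39 × 1.58 × 1.40 = 0.8627
  σ(X1,X4) = 0.67 × 1.58 × 1.05 = 1.1115
  σ(X2,X3) = 0.40 × 0.72 × 1.40 = 0.4032
  σ(X2,X4) = 0.18 × 0.72 × 1.05 = 0.1361
  σ(X3,X4) = 0.61 × 1.40 × 1.05 = 0.8967
σ²_T = Σσ²ᵢ + 2·Σσ_ij = 6.0773 + 2 × 3.6263 = 13.3299
α = (4/3)·(1 − 6.0773/13.3299) = 0.725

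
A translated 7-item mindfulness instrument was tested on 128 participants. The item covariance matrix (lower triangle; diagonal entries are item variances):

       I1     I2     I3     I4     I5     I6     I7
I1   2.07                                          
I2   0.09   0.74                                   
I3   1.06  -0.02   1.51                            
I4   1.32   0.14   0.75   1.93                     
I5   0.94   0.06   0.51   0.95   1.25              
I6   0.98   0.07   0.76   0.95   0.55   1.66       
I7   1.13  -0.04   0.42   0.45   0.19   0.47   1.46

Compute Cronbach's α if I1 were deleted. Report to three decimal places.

Cronbach's α = 0.711

Remaining items: I2, I3, I4, I5, I6, I7 (k = 6).
Σσᵢ² = 0.74 + 1.51 + 1.93 + 1.25 + 1.66 + 1.46 = 8.55
σ²_T = 8.55 + 2 × 6.21 = 20.97
α (item deleted) = (6/5)·(1 − 8.55/20.97) = 0.711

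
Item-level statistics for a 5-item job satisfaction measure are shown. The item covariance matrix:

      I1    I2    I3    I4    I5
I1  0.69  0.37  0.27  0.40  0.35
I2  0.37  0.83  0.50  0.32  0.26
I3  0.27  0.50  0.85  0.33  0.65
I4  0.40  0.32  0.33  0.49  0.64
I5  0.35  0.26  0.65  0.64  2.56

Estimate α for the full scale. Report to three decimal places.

Σσᵢ² = 0.69 + 0.83 + 0.85 + 0.49 + 2.56 = 5.42
Sum of off-diagonal covariances = 4.09
Var(T) = 5.42 + 2 × 4.09 = 13.60
α = (k/(k−1))·(1 − Σσᵢ²/Var(T)) = (5/4)·(1 − 5.42/13.60) = 0.752

α = 0.752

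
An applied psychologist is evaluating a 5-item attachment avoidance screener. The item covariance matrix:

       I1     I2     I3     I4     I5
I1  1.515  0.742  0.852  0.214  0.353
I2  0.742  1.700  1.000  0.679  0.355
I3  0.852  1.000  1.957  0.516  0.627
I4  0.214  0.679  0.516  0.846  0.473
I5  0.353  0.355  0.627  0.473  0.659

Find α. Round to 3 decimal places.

α = 0.794

ΣVar(i) = 1.515 + 1.700 + 1.957 + 0.846 + 0.659 = 6.677
Sum of off-diagonal covariances = 5.811
σ²_T = 6.677 + 2 × 5.811 = 18.299
α = (k/(k−1))·(1 − ΣVar(i)/σ²_T) = (5/4)·(1 − 6.677/18.299) = 0.794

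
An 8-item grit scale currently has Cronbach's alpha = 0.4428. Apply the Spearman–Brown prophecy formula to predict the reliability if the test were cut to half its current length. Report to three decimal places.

Length factor m = 1/2
α' = m·α / (1 − (1−m)·α)
   = 1/2 × 0.4428 / (1 − (1 − 1/2) × 0.4428)
   = 0.2214 / 0.7786 = 0.284

predicted reliability = 0.284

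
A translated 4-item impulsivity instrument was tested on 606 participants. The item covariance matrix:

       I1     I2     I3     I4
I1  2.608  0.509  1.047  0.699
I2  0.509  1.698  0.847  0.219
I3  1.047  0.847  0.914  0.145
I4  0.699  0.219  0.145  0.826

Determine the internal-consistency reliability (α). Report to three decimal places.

Σσᵢ² = 2.608 + 1.698 + 0.914 + 0.826 = 6.046
Sum of the distinct covariances = 3.466
σ²_T = 6.046 + 2 × 3.466 = 12.978
α = (k/(k−1))·(1 − Σσᵢ²/σ²_T) = (4/3)·(1 − 6.046/12.978) = 0.712

α = 0.712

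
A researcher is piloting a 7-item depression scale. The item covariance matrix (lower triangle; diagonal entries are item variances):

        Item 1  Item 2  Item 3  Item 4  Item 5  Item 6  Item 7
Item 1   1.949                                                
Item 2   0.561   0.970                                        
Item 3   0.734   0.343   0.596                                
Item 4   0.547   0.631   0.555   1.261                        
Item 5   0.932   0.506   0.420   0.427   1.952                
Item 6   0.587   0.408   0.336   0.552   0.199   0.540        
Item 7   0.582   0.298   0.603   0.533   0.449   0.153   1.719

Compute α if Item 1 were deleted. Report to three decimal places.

α = 0.775

Remaining items: Item 2, Item 3, Item 4, Item 5, Item 6, Item 7 (k = 6).
Σσ²ᵢ = 0.970 + 0.596 + 1.261 + 1.952 + 0.540 + 1.719 = 7.038
σ²_T = 7.038 + 2 × 6.413 = 19.864
α (item deleted) = (6/5)·(1 − 7.038/19.864) = 0.775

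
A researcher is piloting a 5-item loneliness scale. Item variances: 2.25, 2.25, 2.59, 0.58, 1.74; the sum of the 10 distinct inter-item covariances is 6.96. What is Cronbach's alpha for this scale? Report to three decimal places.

Σσ²ᵢ = 2.25 + 2.25 + 2.59 + 0.58 + 1.74 = 9.41
Sum of distinct covariances = 6.96
σ²_total = Σσ²ᵢ + 2·Σcov = 9.41 + 2 × 6.96 = 23.33
α = (5/4)·(1 − 9.41/23.33) = 0.746

Cronbach's alpha = 0.746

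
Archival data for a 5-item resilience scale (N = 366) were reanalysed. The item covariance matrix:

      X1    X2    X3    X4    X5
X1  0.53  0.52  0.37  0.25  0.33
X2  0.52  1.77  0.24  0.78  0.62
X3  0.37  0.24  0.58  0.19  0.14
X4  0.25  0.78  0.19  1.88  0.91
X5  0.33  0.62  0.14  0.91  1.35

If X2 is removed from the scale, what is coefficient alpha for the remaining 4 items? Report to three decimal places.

α = 0.670

Remaining items: X1, X3, X4, X5 (k = 4).
Σσ²ᵢ = 0.53 + 0.58 + 1.88 + 1.35 = 4.34
Var(T) = 4.34 + 2 × 2.19 = 8.72
α (item deleted) = (4/3)·(1 − 4.34/8.72) = 0.670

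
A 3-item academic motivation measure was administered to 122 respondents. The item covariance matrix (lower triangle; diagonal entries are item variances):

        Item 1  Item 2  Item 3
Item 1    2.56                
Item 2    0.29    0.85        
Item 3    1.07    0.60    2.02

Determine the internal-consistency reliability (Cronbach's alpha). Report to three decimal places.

Cronbach's alpha = 0.629

Σσᵢ² = 2.56 + 0.85 + 2.02 = 5.43
Sum of the distinct covariances = 1.96
σ²_T = 5.43 + 2 × 1.96 = 9.35
α = (k/(k−1))·(1 − Σσᵢ²/σ²_T) = (3/2)·(1 − 5.43/9.35) = 0.629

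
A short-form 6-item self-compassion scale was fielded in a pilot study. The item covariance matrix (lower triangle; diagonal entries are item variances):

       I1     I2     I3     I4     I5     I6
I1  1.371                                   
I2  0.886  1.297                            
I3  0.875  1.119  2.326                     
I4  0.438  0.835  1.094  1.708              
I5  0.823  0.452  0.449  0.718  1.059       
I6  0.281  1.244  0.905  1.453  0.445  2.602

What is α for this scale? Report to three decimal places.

Σσᵢ² = 1.371 + 1.297 + 2.326 + 1.708 + 1.059 + 2.602 = 10.363
Sum of the distinct covariances = 12.017
total variance = 10.363 + 2 × 12.017 = 34.397
α = (k/(k−1))·(1 − Σσᵢ²/total variance) = (6/5)·(1 − 10.363/34.397) = 0.838

α = 0.838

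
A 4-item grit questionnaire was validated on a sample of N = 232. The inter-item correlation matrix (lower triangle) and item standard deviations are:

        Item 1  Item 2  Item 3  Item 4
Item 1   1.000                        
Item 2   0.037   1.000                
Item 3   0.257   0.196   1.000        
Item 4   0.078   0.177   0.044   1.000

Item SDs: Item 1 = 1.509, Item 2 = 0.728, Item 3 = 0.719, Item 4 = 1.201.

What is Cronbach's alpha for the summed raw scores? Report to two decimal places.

Σσ²ᵢ = 1.509² + 0.728² + 0.719² + 1.201² = 4.7664
Covariances σ_ij = r_ij · s_i · s_j:
  σ(Item 1,Item 2) = 0.037 × 1.509 × 0.728 = 0.0406
  σ(Item 1,Item 3) = 0.257 × 1.509 × 0.719 = 0.2788
  σ(Item 1,Item 4) = 0.078 × 1.509 × 1.201 = 0.1414
  σ(Item 2,Item 3) = 0.196 × 0.728 × 0.719 = 0.1026
  σ(Item 2,Item 4) = 0.177 × 0.728 × 1.201 = 0.1548
  σ(Item 3,Item 4) = 0.044 × 0.719 × 1.201 = 0.0380
σ²_T = Σσ²ᵢ + 2·Σσ_ij = 4.7664 + 2 × 0.7562 = 6.2788
α = (4/3)·(1 − 4.7664/6.2788) = 0.32

α = 0.32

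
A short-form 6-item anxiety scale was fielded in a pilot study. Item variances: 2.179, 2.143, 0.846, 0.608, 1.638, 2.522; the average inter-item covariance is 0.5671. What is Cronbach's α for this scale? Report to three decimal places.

α = 0.758

ΣVar(i) = 2.179 + 2.143 + 0.846 + 0.608 + 1.638 + 2.522 = 9.936
Sum of the 15 distinct covariances = 15 × 0.5671 = 8.5065
Var(T) = ΣVar(i) + 2·Σcov = 9.936 + 2 × 8.5065 = 26.9490
α = (6/5)·(1 − 9.936/26.9490) = 0.758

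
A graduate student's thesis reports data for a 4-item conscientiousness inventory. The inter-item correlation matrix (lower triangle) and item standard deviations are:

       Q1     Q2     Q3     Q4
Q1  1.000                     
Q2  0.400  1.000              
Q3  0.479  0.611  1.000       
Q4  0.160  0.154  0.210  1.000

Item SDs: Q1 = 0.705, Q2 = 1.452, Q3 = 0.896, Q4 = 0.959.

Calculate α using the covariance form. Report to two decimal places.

Σσ²ᵢ = 0.705² + 1.452² + 0.896² + 0.959² = 4.3278
Covariances σ_ij = r_ij · s_i · s_j:
  σ(Q1,Q2) = 0.400 × 0.705 × 1.452 = 0.4095
  σ(Q1,Q3) = 0.479 × 0.705 × 0.896 = 0.3026
  σ(Q1,Q4) = 0.160 × 0.705 × 0.959 = 0.1082
  σ(Q2,Q3) = 0.611 × 1.452 × 0.896 = 0.7949
  σ(Q2,Q4) = 0.154 × 1.452 × 0.959 = 0.2144
  σ(Q3,Q4) = 0.210 × 0.896 × 0.959 = 0.1804
σ²_T = Σσ²ᵢ + 2·Σσ_ij = 4.3278 + 2 × 2.0100 = 8.3478
α = (4/3)·(1 − 4.3278/8.3478) = 0.64

α = 0.64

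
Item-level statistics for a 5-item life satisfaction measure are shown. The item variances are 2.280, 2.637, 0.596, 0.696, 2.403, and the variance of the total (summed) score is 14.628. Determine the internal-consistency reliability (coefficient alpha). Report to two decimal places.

α = 0.51

ΣVar(i) = 2.280 + 2.637 + 0.596 + 0.696 + 2.403 = 8.612
α = (k/(k−1))·(1 − ΣVar(i)/σ²_total) = (5/4)·(1 − 8.612/14.628) = 0.51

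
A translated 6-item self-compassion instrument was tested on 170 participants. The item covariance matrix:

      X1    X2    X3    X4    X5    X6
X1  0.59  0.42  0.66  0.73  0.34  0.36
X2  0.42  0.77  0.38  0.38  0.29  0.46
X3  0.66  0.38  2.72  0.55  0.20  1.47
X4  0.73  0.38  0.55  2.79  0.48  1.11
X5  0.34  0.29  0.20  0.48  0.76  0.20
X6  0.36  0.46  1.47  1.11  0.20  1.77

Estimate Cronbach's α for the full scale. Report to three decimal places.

sum of item variances = 0.59 + 0.77 + 2.72 + 2.79 + 0.76 + 1.77 = 9.40
Sum of off-diagonal covariances = 8.03
σ²_T = 9.40 + 2 × 8.03 = 25.46
α = (k/(k−1))·(1 − sum of item variances/σ²_T) = (6/5)·(1 − 9.40/25.46) = 0.757

Cronbach's α = 0.757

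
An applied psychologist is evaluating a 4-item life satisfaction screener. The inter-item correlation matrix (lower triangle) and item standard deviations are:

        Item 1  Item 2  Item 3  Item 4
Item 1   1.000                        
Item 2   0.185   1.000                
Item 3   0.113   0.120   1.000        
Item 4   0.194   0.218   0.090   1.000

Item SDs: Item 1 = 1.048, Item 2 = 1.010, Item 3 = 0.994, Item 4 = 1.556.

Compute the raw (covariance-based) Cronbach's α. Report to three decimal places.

α = 0.411

Σσ²ᵢ = 1.048² + 1.010² + 0.994² + 1.556² = 5.5276
Covariances σ_ij = r_ij · s_i · s_j:
  σ(Item 1,Item 2) = 0.185 × 1.048 × 1.010 = 0.1958
  σ(Item 1,Item 3) = 0.113 × 1.048 × 0.994 = 0.1177
  σ(Item 1,Item 4) = 0.194 × 1.048 × 1.556 = 0.3164
  σ(Item 2,Item 3) = 0.120 × 1.010 × 0.994 = 0.1205
  σ(Item 2,Item 4) = 0.218 × 1.010 × 1.556 = 0.3426
  σ(Item 3,Item 4) = 0.090 × 0.994 × 1.556 = 0.1392
σ²_T = Σσ²ᵢ + 2·Σσ_ij = 5.5276 + 2 × 1.2322 = 7.9920
α = (4/3)·(1 − 5.5276/7.9920) = 0.411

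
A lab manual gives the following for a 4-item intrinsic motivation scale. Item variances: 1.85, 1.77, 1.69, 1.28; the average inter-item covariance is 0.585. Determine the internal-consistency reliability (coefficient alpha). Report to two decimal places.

α = 0.69

Σσ²ᵢ = 1.85 + 1.77 + 1.69 + 1.28 = 6.59
Sum of the 6 distinct covariances = 6 × 0.585 = 3.510
total variance = Σσ²ᵢ + 2·Σcov = 6.59 + 2 × 3.510 = 13.610
α = (4/3)·(1 − 6.59/13.610) = 0.69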